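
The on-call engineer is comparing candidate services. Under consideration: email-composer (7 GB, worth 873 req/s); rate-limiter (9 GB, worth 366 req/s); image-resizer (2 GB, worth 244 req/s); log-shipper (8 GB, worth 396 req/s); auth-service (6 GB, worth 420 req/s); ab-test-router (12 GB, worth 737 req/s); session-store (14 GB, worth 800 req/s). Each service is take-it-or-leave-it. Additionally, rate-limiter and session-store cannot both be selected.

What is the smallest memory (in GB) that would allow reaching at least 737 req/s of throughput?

7

Need the lightest bundle worth ≥ 737.
email-composer: 873 throughput at 7 GB.
No combination under 7 GB hits 737.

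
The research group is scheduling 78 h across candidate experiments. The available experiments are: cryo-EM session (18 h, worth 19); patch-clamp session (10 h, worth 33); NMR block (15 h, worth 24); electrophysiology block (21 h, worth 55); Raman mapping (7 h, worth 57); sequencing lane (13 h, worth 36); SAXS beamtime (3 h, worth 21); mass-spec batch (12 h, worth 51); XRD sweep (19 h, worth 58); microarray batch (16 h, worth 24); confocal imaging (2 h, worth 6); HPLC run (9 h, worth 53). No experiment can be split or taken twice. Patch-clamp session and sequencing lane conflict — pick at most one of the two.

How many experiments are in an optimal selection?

The maximum expected citations within 78 h is 307.
One optimal bundle: patch-clamp session + electrophysiology block + Raman mapping + mass-spec batch + XRD sweep + HPLC run (78 h).
All optima have 6 experiments.

6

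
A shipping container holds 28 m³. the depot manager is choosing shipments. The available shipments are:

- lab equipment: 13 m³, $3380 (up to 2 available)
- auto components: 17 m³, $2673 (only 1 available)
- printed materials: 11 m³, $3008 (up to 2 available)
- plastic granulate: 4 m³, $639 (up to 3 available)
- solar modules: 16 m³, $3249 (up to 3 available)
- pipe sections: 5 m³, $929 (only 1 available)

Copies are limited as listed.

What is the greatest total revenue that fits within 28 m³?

7027

Greedy by ratio would take 2×printed materials + pipe sections: 27 m³ used, total 6945.
Dropping printed materials and pipe sections frees 16 m³; slotting in lab equipment + plastic granulate (17 m³) lifts the total to 7027 at 28 m³.
Every other selection either busts 28 m³ or exceeds an availability limit or fails to beat 7027.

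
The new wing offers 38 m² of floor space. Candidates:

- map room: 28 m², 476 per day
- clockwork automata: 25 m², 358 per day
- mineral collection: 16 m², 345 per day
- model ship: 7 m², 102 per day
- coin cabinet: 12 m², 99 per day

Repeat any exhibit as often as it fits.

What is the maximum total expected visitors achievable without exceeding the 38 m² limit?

Density check — mineral collection 21.56, map room 17.00, model ship 14.57 are the best per m².
Taking 2×mineral collection: 32 m² used, 690 in expected visitors.

690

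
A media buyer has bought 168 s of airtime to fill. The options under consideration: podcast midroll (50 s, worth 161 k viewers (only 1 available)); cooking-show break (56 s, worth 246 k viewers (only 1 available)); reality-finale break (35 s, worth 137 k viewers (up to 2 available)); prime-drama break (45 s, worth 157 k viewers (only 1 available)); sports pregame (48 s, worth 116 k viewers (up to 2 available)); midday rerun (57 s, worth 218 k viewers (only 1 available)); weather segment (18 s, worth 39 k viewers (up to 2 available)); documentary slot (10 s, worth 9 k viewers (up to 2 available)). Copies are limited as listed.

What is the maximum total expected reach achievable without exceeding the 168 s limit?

Greedy by ratio would take cooking-show break + 2×reality-finale break + 2×weather segment: 162 s used, total 598.
Replace reality-finale break and weather segment with midday rerun: the trade gains 42 net, giving 640 at 166 s.
That's the maximum — no swap from here does better than 640.

640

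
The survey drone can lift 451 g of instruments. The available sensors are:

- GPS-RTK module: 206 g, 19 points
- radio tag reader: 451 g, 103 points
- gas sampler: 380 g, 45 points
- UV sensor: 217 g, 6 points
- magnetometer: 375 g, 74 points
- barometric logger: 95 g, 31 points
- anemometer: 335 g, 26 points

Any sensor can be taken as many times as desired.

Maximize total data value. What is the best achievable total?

124

By data value per g: barometric logger 0.33, radio tag reader 0.23, magnetometer 0.20, gas sampler 0.12 lead.
Best packing: 4×barometric logger — 380 g, 124 total.
Nothing else within 451 g beats 124.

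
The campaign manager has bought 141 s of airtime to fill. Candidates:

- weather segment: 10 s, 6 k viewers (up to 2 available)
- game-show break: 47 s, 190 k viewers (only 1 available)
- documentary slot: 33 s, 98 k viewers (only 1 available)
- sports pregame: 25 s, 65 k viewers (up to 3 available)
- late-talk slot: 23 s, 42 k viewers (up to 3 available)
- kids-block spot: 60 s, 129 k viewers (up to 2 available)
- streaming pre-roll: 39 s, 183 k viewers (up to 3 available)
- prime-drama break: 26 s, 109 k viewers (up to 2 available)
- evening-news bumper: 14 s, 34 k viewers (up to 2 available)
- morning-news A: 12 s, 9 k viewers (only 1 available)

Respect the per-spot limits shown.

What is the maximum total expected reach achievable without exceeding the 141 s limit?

591

Greedy by ratio would take weather segment + 3×streaming pre-roll + evening-news bumper: 141 s used, total 589.
Reworking the packing: game-show break + streaming pre-roll + 2×prime-drama break uses 138 s and improves the total to 591.
That's the maximum — no swap from here does better than 591.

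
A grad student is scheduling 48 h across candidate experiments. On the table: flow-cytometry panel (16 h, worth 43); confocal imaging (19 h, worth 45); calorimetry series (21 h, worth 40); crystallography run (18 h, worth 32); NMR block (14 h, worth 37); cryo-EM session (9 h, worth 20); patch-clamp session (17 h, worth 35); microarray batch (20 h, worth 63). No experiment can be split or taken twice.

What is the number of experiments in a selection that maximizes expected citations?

3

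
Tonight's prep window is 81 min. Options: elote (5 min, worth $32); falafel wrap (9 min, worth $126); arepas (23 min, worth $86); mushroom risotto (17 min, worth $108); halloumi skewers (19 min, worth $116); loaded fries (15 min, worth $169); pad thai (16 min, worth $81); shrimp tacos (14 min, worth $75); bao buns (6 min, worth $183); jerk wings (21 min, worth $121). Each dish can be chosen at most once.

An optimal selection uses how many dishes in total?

6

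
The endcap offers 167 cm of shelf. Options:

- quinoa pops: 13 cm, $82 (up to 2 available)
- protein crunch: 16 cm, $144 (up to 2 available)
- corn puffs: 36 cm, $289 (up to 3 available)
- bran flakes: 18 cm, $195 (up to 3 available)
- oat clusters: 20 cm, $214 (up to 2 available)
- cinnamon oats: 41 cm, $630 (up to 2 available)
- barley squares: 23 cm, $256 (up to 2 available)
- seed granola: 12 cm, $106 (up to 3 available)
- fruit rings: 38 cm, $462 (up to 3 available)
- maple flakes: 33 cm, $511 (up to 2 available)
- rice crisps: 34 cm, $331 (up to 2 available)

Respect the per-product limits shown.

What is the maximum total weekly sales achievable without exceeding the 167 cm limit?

2477

Taking bran flakes + 2×cinnamon oats + 2×maple flakes: 166 cm used, 2477 in weekly sales.
No other feasible combination exceeds 2477.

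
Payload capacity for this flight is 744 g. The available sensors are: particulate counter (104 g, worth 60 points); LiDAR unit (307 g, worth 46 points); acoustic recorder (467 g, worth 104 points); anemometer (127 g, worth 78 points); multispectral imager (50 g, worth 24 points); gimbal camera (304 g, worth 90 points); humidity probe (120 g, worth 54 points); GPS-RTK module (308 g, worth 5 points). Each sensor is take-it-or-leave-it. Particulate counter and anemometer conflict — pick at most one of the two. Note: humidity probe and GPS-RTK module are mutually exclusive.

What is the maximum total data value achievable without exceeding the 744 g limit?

246

Density check — anemometer 0.61, particulate counter 0.58, multispectral imager 0.48, humidity probe 0.45 are the best per g.
Best packing: anemometer + multispectral imager + gimbal camera + humidity probe — 601 g, 246 total.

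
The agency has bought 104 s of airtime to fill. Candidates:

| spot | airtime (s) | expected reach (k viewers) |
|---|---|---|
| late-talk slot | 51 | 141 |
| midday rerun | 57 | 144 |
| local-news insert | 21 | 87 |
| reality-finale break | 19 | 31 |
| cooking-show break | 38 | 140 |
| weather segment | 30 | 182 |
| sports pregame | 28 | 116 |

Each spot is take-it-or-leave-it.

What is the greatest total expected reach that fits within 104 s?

438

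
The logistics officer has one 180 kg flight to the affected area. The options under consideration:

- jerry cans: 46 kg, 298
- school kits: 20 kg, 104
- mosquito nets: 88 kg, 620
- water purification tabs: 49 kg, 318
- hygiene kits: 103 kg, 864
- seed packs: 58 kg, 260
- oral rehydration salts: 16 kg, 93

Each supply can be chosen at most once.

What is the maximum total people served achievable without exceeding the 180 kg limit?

1286

Density check — hygiene kits 8.39, mosquito nets 7.05, water purification tabs 6.49 are the best per kg.
Taking the top-ratio supplies first gives water purification tabs + hygiene kits + oral rehydration salts for 1275 (168 kg).
Dropping oral rehydration salts frees 16 kg; slotting in school kits (20 kg) lifts the total to 1286 at 172 kg.
No other feasible combination exceeds 1286.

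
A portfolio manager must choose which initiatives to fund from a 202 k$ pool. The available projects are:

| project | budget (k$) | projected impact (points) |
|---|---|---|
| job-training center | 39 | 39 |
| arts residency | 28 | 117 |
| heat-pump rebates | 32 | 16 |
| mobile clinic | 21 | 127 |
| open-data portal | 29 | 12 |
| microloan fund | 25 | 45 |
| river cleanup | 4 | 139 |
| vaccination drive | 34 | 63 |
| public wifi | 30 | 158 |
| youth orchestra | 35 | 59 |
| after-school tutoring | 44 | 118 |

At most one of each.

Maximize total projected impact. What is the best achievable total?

781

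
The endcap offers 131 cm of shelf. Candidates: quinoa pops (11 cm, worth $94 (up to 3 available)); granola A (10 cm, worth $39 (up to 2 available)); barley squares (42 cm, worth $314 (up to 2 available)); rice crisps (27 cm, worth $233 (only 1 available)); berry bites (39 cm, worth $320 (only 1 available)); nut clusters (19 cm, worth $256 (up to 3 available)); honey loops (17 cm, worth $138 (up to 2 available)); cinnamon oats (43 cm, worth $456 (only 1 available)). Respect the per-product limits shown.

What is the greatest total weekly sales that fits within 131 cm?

1457

Best packing: rice crisps + 3×nut clusters + cinnamon oats — 127 cm, 1457 total.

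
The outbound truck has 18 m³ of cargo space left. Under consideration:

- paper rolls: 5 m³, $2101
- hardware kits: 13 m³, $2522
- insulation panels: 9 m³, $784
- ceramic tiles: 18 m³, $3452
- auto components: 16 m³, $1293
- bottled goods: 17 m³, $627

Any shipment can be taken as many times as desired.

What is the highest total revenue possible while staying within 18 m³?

6303

Density check — paper rolls 420.20, hardware kits 194.00, ceramic tiles 191.78 are the best per m³.
The ratio ordering already packs tightly: 3×paper rolls, 15 m³, 6303.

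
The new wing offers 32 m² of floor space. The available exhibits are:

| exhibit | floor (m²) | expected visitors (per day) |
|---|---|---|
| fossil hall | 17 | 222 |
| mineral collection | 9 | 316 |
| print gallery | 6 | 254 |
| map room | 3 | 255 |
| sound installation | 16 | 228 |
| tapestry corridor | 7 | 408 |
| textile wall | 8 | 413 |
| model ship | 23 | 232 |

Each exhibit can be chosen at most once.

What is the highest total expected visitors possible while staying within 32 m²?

Filling by ratio: print gallery + map room + tapestry corridor + textile wall for 1330, with 8 m² left unused.
Replace print gallery with mineral collection: the trade gains 62 net, giving 1392 at 27 m².
Next best is mineral collection + print gallery + tapestry corridor + textile wall at 1391 (30 m²) — short by 1.

1392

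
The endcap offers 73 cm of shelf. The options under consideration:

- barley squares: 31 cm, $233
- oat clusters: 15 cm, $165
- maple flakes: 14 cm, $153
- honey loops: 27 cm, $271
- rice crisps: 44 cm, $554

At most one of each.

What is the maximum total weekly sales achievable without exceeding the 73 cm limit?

Best packing: oat clusters + maple flakes + rice crisps — 73 cm, 872 total.
Nothing else within 73 cm beats 872.

872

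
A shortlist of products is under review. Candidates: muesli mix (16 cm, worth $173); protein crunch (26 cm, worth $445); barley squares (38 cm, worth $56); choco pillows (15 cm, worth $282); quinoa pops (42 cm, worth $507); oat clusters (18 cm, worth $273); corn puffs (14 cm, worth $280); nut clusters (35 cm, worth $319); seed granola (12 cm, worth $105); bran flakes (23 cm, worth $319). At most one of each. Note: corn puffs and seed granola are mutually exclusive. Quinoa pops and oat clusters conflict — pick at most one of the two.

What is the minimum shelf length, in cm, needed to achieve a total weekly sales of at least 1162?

71

Need the lightest bundle worth ≥ 1162.
muesli mix + protein crunch + choco pillows + corn puffs reaches 1180 using 71 cm.
Below 71 cm the best achievable stays under 1162.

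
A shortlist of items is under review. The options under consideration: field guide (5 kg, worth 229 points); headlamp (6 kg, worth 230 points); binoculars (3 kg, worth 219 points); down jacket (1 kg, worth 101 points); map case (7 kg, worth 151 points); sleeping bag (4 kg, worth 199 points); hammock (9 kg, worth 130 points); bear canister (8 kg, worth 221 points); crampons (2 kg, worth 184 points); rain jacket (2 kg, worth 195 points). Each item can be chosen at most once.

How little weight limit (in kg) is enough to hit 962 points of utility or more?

Minimise kg subject to total utility ≥ 962.
field guide + binoculars + sleeping bag + crampons + rain jacket reaches 1026 using 16 kg.
Below 16 kg the best achievable stays under 962.

16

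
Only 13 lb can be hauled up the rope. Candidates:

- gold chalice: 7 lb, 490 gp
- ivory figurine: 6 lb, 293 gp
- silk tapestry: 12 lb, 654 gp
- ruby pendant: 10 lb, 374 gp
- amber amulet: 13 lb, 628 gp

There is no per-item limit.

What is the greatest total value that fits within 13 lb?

783

Density check — gold chalice 70.00, silk tapestry 54.50, ivory figurine 48.83, amber amulet 48.31 are the best per lb.
The ratio ordering already packs tightly: gold chalice + ivory figurine, 13 lb, 783.
That's the maximum — no swap from here does better than 783.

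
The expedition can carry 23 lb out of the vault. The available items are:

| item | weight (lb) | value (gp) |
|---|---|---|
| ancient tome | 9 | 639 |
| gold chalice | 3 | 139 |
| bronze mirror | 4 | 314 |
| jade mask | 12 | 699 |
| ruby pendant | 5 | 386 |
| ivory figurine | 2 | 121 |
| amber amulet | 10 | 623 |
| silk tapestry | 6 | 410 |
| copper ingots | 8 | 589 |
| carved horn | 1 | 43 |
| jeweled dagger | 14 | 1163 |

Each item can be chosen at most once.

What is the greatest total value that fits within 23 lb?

1863

Ranking by ratio (value/lb): jeweled dagger 83.07, bronze mirror 78.50, ruby pendant 77.20.
Best packing: bronze mirror + ruby pendant + jeweled dagger — 23 lb, 1863 total.
The closest alternative, ancient tome + jeweled dagger, reaches only 1802.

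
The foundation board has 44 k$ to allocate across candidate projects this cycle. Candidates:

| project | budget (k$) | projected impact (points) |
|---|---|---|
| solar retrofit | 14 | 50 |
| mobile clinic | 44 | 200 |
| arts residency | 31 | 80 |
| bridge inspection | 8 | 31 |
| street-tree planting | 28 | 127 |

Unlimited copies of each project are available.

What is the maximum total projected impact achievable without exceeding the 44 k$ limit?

200

By projected impact per k$: mobile clinic 4.55, street-tree planting 4.54, bridge inspection 3.88 lead.
Best packing: mobile clinic — 44 k$, 200 total.
Nothing else within 44 k$ beats 200.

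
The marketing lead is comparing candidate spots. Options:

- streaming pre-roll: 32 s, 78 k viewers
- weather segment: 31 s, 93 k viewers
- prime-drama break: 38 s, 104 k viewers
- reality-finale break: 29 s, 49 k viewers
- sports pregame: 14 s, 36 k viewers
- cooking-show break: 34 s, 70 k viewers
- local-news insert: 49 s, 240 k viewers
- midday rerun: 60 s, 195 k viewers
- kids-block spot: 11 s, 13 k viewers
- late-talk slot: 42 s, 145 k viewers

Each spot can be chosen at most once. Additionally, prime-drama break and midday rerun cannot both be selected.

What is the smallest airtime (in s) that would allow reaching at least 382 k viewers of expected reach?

91

Minimise s subject to total expected reach ≥ 382.
local-news insert + late-talk slot reaches 385 using 91 s.
Any bundle with less than 91 s falls short of 382.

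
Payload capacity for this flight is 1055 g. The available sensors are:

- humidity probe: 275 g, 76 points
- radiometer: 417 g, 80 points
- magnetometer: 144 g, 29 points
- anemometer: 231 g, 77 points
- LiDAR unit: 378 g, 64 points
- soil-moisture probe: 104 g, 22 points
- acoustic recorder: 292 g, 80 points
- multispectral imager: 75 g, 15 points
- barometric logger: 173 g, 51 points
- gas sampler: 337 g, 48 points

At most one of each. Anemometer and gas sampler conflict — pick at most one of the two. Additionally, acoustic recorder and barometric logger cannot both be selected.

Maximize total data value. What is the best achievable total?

Ranking by ratio (data value/g): anemometer 0.33, barometric logger 0.29, humidity probe 0.28.
Best packing: humidity probe + magnetometer + anemometer + soil-moisture probe + acoustic recorder — 1046 g, 284 total.
The spare 9 g is too small for any remaining sensor, and no feasible exchange beats 284.

284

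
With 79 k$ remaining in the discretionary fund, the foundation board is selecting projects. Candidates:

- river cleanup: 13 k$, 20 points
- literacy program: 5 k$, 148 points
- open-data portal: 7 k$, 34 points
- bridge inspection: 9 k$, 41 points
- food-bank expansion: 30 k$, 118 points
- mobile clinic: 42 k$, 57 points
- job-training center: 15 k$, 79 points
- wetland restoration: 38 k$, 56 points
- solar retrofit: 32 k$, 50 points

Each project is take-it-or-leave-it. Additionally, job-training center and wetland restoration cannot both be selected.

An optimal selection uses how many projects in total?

Best achievable projected impact is 440.
For example river cleanup + literacy program + open-data portal + bridge inspection + food-bank expansion + job-training center achieves it, using 79 k$.
Any selection reaching 440 contains exactly 6 projects.

6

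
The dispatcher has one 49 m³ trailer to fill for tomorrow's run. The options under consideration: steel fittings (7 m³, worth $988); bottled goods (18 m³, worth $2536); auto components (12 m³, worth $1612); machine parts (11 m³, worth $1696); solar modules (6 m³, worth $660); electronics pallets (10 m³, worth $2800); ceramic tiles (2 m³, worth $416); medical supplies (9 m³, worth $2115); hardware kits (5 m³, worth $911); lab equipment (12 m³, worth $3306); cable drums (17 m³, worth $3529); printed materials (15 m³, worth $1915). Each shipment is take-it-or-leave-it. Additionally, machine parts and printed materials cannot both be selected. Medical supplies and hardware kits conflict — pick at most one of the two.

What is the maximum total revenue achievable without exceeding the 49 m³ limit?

11750

Best packing: electronics pallets + medical supplies + lab equipment + cable drums — 48 m³, 11750 total.
An exhaustive check of the 4096 subsets confirms 11750.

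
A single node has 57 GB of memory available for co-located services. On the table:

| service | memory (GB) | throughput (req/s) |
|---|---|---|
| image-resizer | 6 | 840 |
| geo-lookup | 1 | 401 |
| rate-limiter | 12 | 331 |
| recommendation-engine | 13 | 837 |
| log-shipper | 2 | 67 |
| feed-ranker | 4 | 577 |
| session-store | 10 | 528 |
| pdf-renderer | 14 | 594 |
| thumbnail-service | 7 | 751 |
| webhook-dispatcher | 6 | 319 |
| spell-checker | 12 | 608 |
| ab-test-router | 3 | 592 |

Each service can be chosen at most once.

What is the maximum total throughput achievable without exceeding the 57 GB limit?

5134

A density-first pass picks image-resizer + geo-lookup + recommendation-engine + log-shipper + feed-ranker + session-store + thumbnail-service + webhook-dispatcher + ab-test-router — 4912 at 52 GB.
Dropping log-shipper and webhook-dispatcher frees 8 GB; slotting in spell-checker (12 GB) lifts the total to 5134 at 56 GB.
No other feasible combination exceeds 5134.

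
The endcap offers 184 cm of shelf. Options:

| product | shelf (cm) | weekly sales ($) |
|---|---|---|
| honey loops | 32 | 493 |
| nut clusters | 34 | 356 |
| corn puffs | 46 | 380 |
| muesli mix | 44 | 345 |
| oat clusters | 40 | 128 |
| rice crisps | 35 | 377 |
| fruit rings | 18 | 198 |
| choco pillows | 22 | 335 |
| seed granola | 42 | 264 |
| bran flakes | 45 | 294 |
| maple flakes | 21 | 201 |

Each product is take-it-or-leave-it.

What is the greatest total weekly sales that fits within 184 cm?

Taking the top-ratio products first gives honey loops + nut clusters + rice crisps + fruit rings + choco pillows + maple flakes for 1960 (162 cm).
The 21 cm tied up in maple flakes is better spent on seed granola — total rises to 2023 (183 cm).

2023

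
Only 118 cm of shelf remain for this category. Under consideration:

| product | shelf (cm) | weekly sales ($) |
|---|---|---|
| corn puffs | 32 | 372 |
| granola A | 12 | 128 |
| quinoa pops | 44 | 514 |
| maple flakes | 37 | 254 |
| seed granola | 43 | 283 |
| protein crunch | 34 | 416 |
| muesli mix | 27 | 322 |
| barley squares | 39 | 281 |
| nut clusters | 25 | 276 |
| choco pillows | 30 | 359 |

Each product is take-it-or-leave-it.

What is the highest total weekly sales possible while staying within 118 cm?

1386

Taking the top-ratio products first gives protein crunch + muesli mix + nut clusters + choco pillows for 1373 (116 cm).
The 30 cm tied up in choco pillows is better spent on corn puffs — total rises to 1386 (118 cm).
Nothing else within 118 cm beats 1386.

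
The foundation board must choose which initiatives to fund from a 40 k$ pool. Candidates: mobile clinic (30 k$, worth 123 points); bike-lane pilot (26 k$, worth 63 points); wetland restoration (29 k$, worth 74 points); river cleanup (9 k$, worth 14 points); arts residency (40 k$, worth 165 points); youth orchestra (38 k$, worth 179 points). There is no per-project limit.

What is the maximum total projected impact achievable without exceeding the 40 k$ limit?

179

Youth orchestra uses 38 of the 40 k$ and totals 179.
The spare 2 k$ is too small for any remaining project, and no exchange beats 179.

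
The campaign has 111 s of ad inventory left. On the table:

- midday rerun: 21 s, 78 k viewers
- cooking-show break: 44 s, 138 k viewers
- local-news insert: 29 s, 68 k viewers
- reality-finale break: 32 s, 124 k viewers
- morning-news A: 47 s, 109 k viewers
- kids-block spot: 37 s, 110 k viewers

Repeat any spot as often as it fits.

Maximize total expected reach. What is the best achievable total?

404

Taking the top-ratio spots first gives 3×reality-finale break for 372 (96 s).
The 32 s tied up in reality-finale break is better spent on 2×midday rerun — total rises to 404 (106 s).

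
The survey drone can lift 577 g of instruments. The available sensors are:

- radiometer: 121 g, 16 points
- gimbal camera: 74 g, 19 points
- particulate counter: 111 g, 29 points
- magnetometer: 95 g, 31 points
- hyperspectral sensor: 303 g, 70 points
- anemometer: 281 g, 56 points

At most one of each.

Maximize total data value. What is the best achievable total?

135

Taking gimbal camera + particulate counter + magnetometer + anemometer: 561 g used, 135 in data value.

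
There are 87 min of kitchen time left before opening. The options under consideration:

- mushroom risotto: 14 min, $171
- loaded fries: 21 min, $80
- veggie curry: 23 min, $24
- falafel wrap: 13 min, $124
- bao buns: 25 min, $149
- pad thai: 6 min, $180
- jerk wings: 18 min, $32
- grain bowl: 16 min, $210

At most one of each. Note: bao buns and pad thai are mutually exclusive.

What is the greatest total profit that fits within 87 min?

765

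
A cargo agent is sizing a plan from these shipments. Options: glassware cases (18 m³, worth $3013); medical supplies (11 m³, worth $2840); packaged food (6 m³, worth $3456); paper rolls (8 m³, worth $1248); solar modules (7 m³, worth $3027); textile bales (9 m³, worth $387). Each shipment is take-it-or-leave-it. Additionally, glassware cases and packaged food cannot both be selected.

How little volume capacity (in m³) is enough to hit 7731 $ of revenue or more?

Minimise m³ subject to total revenue ≥ 7731.
packaged food + paper rolls + solar modules reaches 7731 using 21 m³.
Any bundle with less than 21 m³ falls short of 7731.

21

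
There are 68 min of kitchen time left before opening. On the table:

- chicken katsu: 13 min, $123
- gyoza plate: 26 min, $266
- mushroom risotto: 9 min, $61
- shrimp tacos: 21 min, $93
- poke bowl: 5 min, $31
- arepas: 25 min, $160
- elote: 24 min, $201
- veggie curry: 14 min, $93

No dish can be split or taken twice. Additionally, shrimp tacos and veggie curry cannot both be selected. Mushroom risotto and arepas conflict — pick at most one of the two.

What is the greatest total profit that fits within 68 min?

621

Ranking by ratio (profit/min): gyoza plate 10.23, chicken katsu 9.46, elote 8.38, mushroom risotto 6.78.
Best packing: chicken katsu + gyoza plate + poke bowl + elote — 68 min, 621 total.
The closest alternative, chicken katsu + gyoza plate + elote, reaches only 590.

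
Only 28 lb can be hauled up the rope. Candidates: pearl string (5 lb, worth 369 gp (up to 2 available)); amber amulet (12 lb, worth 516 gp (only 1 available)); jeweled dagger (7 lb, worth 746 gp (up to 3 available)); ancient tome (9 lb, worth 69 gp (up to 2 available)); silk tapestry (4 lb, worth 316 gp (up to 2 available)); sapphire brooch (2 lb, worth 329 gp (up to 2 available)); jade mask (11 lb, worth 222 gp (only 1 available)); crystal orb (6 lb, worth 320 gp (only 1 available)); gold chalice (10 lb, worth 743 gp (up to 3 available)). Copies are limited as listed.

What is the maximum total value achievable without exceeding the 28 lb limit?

2936

Density check — sapphire brooch 164.50, jeweled dagger 106.57, silk tapestry 79.00, gold chalice 74.30 are the best per lb.
The ratio heuristic lands on 3×jeweled dagger + 2×sapphire brooch (2896) but leaves 3 lb idle.
The 2 lb tied up in sapphire brooch is better spent on pearl string — total rises to 2936 (28 lb).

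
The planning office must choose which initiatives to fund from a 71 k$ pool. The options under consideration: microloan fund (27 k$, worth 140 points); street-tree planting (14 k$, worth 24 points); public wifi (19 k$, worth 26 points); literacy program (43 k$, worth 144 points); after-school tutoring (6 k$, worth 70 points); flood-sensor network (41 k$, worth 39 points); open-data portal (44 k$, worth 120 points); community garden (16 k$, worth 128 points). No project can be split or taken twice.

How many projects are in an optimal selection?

4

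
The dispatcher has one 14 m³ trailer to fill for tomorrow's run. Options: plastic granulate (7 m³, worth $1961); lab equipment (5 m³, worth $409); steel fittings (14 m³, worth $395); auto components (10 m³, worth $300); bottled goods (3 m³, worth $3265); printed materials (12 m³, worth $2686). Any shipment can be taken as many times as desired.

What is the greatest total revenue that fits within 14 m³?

13060

The ratio ordering already packs tightly: 4×bottled goods, 12 m³, 13060.
No other feasible combination exceeds 13060.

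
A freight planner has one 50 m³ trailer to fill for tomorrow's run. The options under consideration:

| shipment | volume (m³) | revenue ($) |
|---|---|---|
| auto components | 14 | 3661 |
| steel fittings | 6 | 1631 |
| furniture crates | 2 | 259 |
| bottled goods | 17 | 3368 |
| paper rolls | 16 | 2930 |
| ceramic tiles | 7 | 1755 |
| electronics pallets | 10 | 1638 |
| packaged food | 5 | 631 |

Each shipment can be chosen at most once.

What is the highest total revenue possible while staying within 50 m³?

11046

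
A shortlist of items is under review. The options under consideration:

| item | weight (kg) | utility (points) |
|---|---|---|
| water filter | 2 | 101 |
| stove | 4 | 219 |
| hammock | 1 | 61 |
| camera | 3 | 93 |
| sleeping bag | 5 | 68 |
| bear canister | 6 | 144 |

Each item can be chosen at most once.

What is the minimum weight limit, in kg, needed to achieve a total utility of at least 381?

7

Need the lightest bundle worth ≥ 381.
water filter + stove + hammock: 381 utility at 7 kg.
No combination under 7 kg hits 381.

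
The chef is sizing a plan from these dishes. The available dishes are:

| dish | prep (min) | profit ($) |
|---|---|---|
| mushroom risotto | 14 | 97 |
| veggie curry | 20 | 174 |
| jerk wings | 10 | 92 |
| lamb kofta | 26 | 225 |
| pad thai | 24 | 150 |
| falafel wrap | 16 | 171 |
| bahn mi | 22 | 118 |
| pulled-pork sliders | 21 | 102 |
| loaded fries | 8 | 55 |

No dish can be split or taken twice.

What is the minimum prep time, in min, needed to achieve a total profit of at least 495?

Need the lightest bundle worth ≥ 495.
mushroom risotto + veggie curry + falafel wrap + loaded fries: 497 profit at 58 min.
No combination under 58 min hits 495.

58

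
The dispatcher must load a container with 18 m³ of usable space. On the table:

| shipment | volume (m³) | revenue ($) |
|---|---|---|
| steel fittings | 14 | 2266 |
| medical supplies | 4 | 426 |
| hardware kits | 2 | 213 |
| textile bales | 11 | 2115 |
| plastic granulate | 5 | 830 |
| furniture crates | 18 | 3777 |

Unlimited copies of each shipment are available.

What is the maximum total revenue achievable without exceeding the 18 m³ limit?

3777

Ranking by ratio (revenue/m³): furniture crates 209.83, textile bales 192.27, plastic granulate 166.00.
The ratio ordering already packs tightly: furniture crates, 18 m³, 3777.
No other feasible combination exceeds 3777.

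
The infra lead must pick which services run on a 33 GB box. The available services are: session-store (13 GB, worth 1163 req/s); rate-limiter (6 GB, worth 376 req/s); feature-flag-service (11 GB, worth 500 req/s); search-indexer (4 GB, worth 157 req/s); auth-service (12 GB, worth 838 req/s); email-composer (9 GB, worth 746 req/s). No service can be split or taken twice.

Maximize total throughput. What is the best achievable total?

Ranking by ratio (throughput/GB): session-store 89.46, email-composer 82.89, auth-service 69.83.
Session-store + rate-limiter + search-indexer + email-composer uses 32 of the 33 GB and totals 2442.

2442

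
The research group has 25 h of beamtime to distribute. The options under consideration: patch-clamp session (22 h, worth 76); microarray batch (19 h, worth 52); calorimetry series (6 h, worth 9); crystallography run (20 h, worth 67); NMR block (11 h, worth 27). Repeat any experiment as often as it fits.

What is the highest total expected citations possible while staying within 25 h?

Taking patch-clamp session: 22 h used, 76 in expected citations.
Every other selection either busts 25 h or fails to beat 76.

76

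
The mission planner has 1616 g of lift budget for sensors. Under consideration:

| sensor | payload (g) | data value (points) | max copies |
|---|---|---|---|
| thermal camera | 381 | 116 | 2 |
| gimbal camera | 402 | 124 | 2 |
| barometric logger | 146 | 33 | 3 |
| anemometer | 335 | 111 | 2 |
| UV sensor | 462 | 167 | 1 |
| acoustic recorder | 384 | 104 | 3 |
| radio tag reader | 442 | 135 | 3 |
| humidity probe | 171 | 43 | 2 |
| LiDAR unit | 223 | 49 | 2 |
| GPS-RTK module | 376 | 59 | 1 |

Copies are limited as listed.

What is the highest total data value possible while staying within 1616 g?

By data value per g: UV sensor 0.36, anemometer 0.33, gimbal camera 0.31, radio tag reader 0.31 lead.
Taking the top-ratio sensors first gives gimbal camera + 2×anemometer + UV sensor for 513 (1534 g).
Replace anemometer with gimbal camera: the trade gains 13 net, giving 526 at 1601 g.

526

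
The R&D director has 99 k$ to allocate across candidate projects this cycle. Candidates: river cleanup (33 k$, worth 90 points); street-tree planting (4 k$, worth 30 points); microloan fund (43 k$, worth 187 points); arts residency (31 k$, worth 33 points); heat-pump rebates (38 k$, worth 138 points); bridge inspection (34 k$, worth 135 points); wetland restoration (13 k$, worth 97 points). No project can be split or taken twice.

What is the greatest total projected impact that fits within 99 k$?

The ratio heuristic lands on street-tree planting + microloan fund + bridge inspection + wetland restoration (449) but leaves 5 k$ idle.
Replace bridge inspection with heat-pump rebates: the trade gains 3 net, giving 452 at 98 k$.

452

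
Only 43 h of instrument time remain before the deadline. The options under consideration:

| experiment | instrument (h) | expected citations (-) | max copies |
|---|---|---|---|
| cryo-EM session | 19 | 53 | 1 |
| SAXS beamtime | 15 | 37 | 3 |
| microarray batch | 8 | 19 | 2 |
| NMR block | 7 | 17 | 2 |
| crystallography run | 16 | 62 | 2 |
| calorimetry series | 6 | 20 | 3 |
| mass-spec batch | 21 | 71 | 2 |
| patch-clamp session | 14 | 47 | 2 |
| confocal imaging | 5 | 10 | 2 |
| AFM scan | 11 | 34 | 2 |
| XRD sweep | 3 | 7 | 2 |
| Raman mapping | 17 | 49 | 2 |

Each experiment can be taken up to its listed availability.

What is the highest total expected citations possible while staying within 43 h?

Greedy by ratio would take 2×crystallography run + calorimetry series + XRD sweep: 41 h used, total 151.
Dropping calorimetry series and XRD sweep frees 9 h; slotting in AFM scan (11 h) lifts the total to 158 at 43 h.
That's the maximum — no swap from here does better than 158.

158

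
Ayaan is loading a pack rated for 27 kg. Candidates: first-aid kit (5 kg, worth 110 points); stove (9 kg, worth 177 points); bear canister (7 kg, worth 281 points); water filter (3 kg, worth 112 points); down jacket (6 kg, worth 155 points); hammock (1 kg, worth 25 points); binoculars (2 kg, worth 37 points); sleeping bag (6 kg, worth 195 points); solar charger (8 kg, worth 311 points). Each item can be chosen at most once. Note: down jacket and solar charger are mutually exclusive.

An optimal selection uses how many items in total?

6

Optimal total is 961.
For example bear canister + water filter + hammock + binoculars + sleeping bag + solar charger achieves it, using 27 kg.
All optima have 6 items.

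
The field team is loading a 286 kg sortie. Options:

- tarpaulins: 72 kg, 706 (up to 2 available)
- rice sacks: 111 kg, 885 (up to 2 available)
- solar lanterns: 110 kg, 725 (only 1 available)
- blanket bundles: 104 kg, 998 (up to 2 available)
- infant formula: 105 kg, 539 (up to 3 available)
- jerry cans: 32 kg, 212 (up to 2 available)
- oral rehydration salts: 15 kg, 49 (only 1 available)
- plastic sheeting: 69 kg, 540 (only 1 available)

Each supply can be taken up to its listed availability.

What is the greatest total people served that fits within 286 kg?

2702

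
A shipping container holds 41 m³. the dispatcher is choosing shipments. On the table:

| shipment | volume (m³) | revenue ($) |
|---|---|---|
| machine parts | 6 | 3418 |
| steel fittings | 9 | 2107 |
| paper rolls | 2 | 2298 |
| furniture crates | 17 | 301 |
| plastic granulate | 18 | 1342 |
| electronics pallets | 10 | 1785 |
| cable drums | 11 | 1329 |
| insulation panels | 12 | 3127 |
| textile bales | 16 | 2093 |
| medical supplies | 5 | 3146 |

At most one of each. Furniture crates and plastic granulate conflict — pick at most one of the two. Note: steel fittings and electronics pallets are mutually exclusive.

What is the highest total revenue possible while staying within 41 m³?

By revenue per m³: paper rolls 1149.00, medical supplies 629.20, machine parts 569.67, insulation panels 260.58 lead.
The ratio ordering already packs tightly: machine parts + steel fittings + paper rolls + insulation panels + medical supplies, 34 m³, 14096.
The spare 7 m³ is too small for any remaining shipment, and no feasible exchange beats 14096.

14096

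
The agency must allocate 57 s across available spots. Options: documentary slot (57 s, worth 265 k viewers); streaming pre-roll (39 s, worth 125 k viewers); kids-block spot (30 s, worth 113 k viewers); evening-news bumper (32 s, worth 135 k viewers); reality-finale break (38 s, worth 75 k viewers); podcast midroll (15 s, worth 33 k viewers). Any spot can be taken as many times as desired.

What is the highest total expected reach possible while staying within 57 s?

By expected reach per s: documentary slot 4.65, evening-news bumper 4.22, kids-block spot 3.77, streaming pre-roll 3.21 lead.
Documentary slot uses 57 of the 57 s and totals 265.
No other feasible combination exceeds 265.

265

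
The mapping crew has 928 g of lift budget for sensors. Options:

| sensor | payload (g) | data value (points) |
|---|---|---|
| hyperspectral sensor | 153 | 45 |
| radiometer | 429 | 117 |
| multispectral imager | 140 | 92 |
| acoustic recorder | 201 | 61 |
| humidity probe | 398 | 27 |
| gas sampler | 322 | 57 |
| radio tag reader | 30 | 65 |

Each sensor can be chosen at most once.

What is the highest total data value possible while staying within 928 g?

335

A density-first pass picks hyperspectral sensor + multispectral imager + acoustic recorder + gas sampler + radio tag reader — 320 at 846 g.
The 475 g tied up in hyperspectral sensor and gas sampler is better spent on radiometer — total rises to 335 (800 g).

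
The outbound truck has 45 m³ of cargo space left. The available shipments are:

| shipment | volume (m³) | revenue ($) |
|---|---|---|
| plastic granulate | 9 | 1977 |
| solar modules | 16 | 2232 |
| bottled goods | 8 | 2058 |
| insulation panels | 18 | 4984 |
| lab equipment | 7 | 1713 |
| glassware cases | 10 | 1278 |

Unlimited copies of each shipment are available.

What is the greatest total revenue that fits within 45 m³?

12026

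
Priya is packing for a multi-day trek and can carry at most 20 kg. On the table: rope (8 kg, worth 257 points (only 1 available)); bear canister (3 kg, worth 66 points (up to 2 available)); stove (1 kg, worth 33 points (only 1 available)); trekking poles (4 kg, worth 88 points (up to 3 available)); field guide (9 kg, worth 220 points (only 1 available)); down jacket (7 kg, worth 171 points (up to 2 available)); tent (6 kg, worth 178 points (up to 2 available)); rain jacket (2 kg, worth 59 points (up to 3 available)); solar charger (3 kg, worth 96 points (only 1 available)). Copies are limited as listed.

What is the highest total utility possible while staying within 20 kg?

623

The ratio ordering already packs tightly: rope + stove + tent + rain jacket + solar charger, 20 kg, 623.
Nothing else within 20 kg beats 623.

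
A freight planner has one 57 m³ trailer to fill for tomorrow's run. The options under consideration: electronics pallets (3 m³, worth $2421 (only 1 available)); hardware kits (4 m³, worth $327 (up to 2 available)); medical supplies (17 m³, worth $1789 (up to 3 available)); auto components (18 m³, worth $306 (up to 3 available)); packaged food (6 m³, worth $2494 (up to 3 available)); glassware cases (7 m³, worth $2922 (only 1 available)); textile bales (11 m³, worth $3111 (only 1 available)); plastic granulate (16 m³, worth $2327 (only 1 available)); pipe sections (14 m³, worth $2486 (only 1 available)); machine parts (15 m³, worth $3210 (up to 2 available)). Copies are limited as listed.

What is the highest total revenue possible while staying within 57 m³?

19146

Taking electronics pallets + 3×packaged food + glassware cases + textile bales + machine parts: 54 m³ used, 19146 in revenue.
The spare 3 m³ is too small for any remaining shipment, and no exchange beats 19146.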